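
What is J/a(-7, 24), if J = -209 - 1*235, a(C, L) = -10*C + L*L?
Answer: -222/323 ≈ -0.68731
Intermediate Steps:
a(C, L) = L² - 10*C (a(C, L) = -10*C + L² = L² - 10*C)
J = -444 (J = -209 - 235 = -444)
J/a(-7, 24) = -444/(24² - 10*(-7)) = -444/(576 + 70) = -444/646 = -444*1/646 = -222/323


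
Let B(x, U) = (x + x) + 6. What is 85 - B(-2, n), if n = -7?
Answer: 83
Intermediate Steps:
B(x, U) = 6 + 2*x (B(x, U) = 2*x + 6 = 6 + 2*x)
85 - B(-2, n) = 85 - (6 + 2*(-2)) = 85 - (6 - 4) = 85 - 1*2 = 85 - 2 = 83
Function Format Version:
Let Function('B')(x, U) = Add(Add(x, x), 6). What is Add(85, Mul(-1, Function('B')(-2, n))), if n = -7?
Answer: 83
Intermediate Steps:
Function('B')(x, U) = Add(6, Mul(2, x)) (Function('B')(x, U) = Add(Mul(2, x), 6) = Add(6, Mul(2, x)))
Add(85, Mul(-1, Function('B')(-2, n))) = Add(85, Mul(-1, Add(6, Mul(2, -2)))) = Add(85, Mul(-1, Add(6, -4))) = Add(85, Mul(-1, 2)) = Add(85, -2) = 83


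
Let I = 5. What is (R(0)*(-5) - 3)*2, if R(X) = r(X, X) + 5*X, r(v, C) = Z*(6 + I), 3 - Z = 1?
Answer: -226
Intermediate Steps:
Z = 2 (Z = 3 - 1*1 = 3 - 1 = 2)
r(v, C) = 22 (r(v, C) = 2*(6 + 5) = 2*11 = 22)
R(X) = 22 + 5*X
(R(0)*(-5) - 3)*2 = ((22 + 5*0)*(-5) - 3)*2 = ((22 + 0)*(-5) - 3)*2 = (22*(-5) - 3)*2 = (-110 - 3)*2 = -113*2 = -226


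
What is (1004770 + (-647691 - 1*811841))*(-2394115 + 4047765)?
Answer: -752017181300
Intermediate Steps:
(1004770 + (-647691 - 1*811841))*(-2394115 + 4047765) = (1004770 + (-647691 - 811841))*1653650 = (1004770 - 1459532)*1653650 = -454762*1653650 = -752017181300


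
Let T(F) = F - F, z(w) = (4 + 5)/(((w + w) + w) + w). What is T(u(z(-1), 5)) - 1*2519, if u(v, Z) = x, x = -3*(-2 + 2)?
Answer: -2519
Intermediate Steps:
x = 0 (x = -3*0 = 0)
z(w) = 9/(4*w) (z(w) = 9/((2*w + w) + w) = 9/(3*w + w) = 9/((4*w)) = 9*(1/(4*w)) = 9/(4*w))
u(v, Z) = 0
T(F) = 0
T(u(z(-1), 5)) - 1*2519 = 0 - 1*2519 = 0 - 2519 = -2519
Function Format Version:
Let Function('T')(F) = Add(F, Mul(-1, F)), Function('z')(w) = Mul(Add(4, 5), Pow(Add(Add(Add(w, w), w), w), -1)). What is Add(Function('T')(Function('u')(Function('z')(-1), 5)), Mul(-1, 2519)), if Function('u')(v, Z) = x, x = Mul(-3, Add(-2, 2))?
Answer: -2519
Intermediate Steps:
x = 0 (x = Mul(-3, 0) = 0)
Function('z')(w) = Mul(Rational(9, 4), Pow(w, -1)) (Function('z')(w) = Mul(9, Pow(Add(Add(Mul(2, w), w), w), -1)) = Mul(9, Pow(Add(Mul(3, w), w), -1)) = Mul(9, Pow(Mul(4, w), -1)) = Mul(9, Mul(Rational(1, 4), Pow(w, -1))) = Mul(Rational(9, 4), Pow(w, -1)))
Function('u')(v, Z) = 0
Function('T')(F) = 0
Add(Function('T')(Function('u')(Function('z')(-1), 5)), Mul(-1, 2519)) = Add(0, Mul(-1, 2519)) = Add(0, -2519) = -2519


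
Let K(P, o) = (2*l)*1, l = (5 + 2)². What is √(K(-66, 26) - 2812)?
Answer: I*√2714 ≈ 52.096*I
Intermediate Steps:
l = 49 (l = 7² = 49)
K(P, o) = 98 (K(P, o) = (2*49)*1 = 98*1 = 98)
√(K(-66, 26) - 2812) = √(98 - 2812) = √(-2714) = I*√2714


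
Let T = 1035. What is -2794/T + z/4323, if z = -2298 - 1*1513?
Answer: -5340949/1491435 ≈ -3.5811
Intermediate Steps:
z = -3811 (z = -2298 - 1513 = -3811)
-2794/T + z/4323 = -2794/1035 - 3811/4323 = -5340949/1491435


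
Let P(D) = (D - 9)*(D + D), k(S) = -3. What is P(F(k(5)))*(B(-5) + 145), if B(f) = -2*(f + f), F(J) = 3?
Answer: -5940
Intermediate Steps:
B(f) = -4*f
P(D) = 2*D*(-9 + D) (P(D) = (-9 + D)*(2*D) = 2*D*(-9 + D))
P(F(k(5)))*(B(-5) + 145) = (2*3*(-9 + 3))*(-4*(-5) + 145) = (2*3*(-6))*(20 + 145) = -36*165 = -5940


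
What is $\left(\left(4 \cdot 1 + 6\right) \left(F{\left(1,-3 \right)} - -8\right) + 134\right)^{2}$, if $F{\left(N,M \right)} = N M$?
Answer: $33856$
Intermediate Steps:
$F{\left(N,M \right)} = M N$
$\left(\left(4 \cdot 1 + 6\right) \left(F{\left(1,-3 \right)} - -8\right) + 134\right)^{2} = \left(\left(4 \cdot 1 + 6\right) \left(\left(-3\right) 1 - -8\right) + 134\right)^{2} = \left(\left(4 + 6\right) \left(-3 + \left(-2 + 10\right)\right) + 134\right)^{2} = \left(10 \left(-3 + 8\right) + 134\right)^{2} = \left(10 \cdot 5 + 134\right)^{2} = \left(50 + 134\right)^{2} = 184^{2} = 33856$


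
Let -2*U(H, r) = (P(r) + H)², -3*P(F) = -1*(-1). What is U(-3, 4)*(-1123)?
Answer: 56150/9 ≈ 6238.9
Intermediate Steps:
P(F) = -⅓ (P(F) = -(-1)*(-1)/3 = -⅓*1 = -⅓)
U(H, r) = -(-⅓ + H)²/2
U(-3, 4)*(-1123) = -(-1 + 3*(-3))²/18*(-1123) = -(-1 - 9)²/18*(-1123) = -1/18*(-10)²*(-1123) = -1/18*100*(-1123) = -50/9*(-1123) = 56150/9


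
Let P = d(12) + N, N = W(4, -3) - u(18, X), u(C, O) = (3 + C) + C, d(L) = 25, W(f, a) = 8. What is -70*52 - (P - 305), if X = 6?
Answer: -3329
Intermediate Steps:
u(C, O) = 3 + 2*C
N = -31 (N = 8 - (3 + 2*18) = 8 - (3 + 36) = 8 - 1*39 = 8 - 39 = -31)
P = -6 (P = 25 - 31 = -6)
-70*52 - (P - 305) = -70*52 - (-6 - 305) = -3640 - 1*(-311) = -3640 + 311 = -3329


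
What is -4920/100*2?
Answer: -492/5 ≈ -98.400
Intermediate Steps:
-4920/100*2 = -60*41/50*2 = -246/5*2 = -492/5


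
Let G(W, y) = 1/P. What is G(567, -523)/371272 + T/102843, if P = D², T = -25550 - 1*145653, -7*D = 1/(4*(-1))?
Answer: -7935281413/4772840787 ≈ -1.6626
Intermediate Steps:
D = 1/28 (D = -1/(7*(4*(-1))) = -⅐/(-4) = -⅐*(-¼) = 1/28 ≈ 0.035714)
T = -171203 (T = -25550 - 145653 = -171203)
P = 1/784 (P = (1/28)² = 1/784 ≈ 0.0012755)
G(W, y) = 784 (G(W, y) = 1/(1/784) = 784)
G(567, -523)/371272 + T/102843 = 784/371272 - 171203/102843 = 784*(1/371272) - 171203*1/102843 = 98/46409 - 171203/102843 = -7935281413/4772840787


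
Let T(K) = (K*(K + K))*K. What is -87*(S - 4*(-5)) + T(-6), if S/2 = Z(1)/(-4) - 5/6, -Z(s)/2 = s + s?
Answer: -2201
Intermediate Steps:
Z(s) = -4*s (Z(s) = -2*(s + s) = -4*s)
T(K) = 2*K³ (T(K) = (K*(2*K))*K = (2*K²)*K = 2*K³)
S = ⅓ (S = 2*(-4*1/(-4) - 5/6) = 2*(-4*(-¼) - 5*⅙) = 2*(1 - ⅚) = 2*(⅙) = ⅓ ≈ 0.33333)
-87*(S - 4*(-5)) + T(-6) = -87*(⅓ - 4*(-5)) + 2*(-6)³ = -87*(⅓ + 20) + 2*(-216) = -87*61/3 - 432 = -1769 - 432 = -2201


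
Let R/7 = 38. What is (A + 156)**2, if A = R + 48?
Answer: 220900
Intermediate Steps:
R = 266 (R = 7*38 = 266)
A = 314 (A = 266 + 48 = 314)
(A + 156)**2 = (314 + 156)**2 = 470**2 = 220900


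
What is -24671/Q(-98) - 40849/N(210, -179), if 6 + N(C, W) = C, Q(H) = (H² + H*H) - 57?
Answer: -787332083/3906804 ≈ -201.53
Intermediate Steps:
Q(H) = -57 + 2*H² (Q(H) = (H² + H²) - 57 = 2*H² - 57 = -57 + 2*H²)
N(C, W) = -6 + C
-24671/Q(-98) - 40849/N(210, -179) = -24671/(-57 + 2*(-98)²) - 40849/(-6 + 210) = -24671/(-57 + 2*9604) - 40849/204 = -24671/(-57 + 19208) - 40849*1/204 = -24671/19151 - 40849/204 = -787332083/3906804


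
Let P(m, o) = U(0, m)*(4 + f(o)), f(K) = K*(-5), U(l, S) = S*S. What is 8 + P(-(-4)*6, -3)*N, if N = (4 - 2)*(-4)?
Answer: -87544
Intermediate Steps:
U(l, S) = S²
f(K) = -5*K
P(m, o) = m²*(4 - 5*o)
N = -8 (N = 2*(-4) = -8)
8 + P(-(-4)*6, -3)*N = 8 + ((-(-4)*6)²*(4 - 5*(-3)))*(-8) = 8 + ((-1*(-24))²*(4 + 15))*(-8) = 8 + (24²*19)*(-8) = 8 + (576*19)*(-8) = 8 + 10944*(-8) = 8 - 87552 = -87544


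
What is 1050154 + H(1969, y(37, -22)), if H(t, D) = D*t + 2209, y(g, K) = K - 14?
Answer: 981479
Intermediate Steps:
y(g, K) = -14 + K
H(t, D) = 2209 + D*t
1050154 + H(1969, y(37, -22)) = 1050154 + (2209 + (-14 - 22)*1969) = 1050154 + (2209 - 36*1969) = 1050154 + (2209 - 70884) = 1050154 - 68675 = 981479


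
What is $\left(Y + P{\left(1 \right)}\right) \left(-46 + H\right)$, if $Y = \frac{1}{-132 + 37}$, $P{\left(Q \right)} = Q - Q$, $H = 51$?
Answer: $- \frac{1}{19} \approx -0.052632$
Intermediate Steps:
$P{\left(Q \right)} = 0$
$Y = - \frac{1}{95}$ ($Y = \frac{1}{-95} = - \frac{1}{95} \approx -0.010526$)
$\left(Y + P{\left(1 \right)}\right) \left(-46 + H\right) = \left(- \frac{1}{95} + 0\right) \left(-46 + 51\right) = \left(- \frac{1}{95}\right) 5 = - \frac{1}{19}$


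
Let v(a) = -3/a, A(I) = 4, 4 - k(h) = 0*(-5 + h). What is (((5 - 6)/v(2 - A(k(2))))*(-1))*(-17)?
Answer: -34/3 ≈ -11.333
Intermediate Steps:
k(h) = 4 (k(h) = 4 - 0*(-5 + h) = 4 - 1*0 = 4 + 0 = 4)
(((5 - 6)/v(2 - A(k(2))))*(-1))*(-17) = (((5 - 6)/((-3/(2 - 1*4))))*(-1))*(-17) = (-1/((-3/(2 - 4)))*(-1))*(-17) = (-1/((-3/(-2)))*(-1))*(-17) = (-1/((-3*(-½)))*(-1))*(-17) = (-1/3/2*(-1))*(-17) = (-1*⅔*(-1))*(-17) = -⅔*(-1)*(-17) = (⅔)*(-17) = -34/3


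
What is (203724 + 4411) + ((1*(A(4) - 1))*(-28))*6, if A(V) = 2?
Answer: 207967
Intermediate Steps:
(203724 + 4411) + ((1*(A(4) - 1))*(-28))*6 = (203724 + 4411) + ((1*(2 - 1))*(-28))*6 = 208135 + ((1*1)*(-28))*6 = 208135 + (1*(-28))*6 = 208135 - 28*6 = 208135 - 168 = 207967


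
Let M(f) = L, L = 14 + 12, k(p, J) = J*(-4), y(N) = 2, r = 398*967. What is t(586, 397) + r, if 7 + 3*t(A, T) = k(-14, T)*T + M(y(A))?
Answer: 174727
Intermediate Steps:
r = 384866
k(p, J) = -4*J
L = 26
M(f) = 26
t(A, T) = 19/3 - 4*T**2/3 (t(A, T) = -7/3 + ((-4*T)*T + 26)/3 = -7/3 + (-4*T**2 + 26)/3 = -7/3 + (26 - 4*T**2)/3 = -7/3 + (26/3 - 4*T**2/3) = 19/3 - 4*T**2/3)
t(586, 397) + r = (19/3 - 4/3*397**2) + 384866 = (19/3 - 4/3*157609) + 384866 = (19/3 - 630436/3) + 384866 = -210139 + 384866 = 174727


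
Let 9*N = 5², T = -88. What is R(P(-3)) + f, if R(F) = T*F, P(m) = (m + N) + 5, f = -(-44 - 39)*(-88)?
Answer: -69520/9 ≈ -7724.4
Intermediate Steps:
N = 25/9 (N = (⅑)*5² = (⅑)*25 = 25/9 ≈ 2.7778)
f = -7304 (f = -(-83)*(-88) = -1*7304 = -7304)
P(m) = 70/9 + m (P(m) = (m + 25/9) + 5 = (25/9 + m) + 5 = 70/9 + m)
R(F) = -88*F
R(P(-3)) + f = -88*(70/9 - 3) - 7304 = -88*43/9 - 7304 = -3784/9 - 7304 = -69520/9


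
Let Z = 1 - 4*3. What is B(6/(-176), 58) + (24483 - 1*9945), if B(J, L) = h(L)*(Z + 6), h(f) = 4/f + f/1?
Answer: 413182/29 ≈ 14248.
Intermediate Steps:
Z = -11 (Z = 1 - 12 = -11)
h(f) = f + 4/f (h(f) = 4/f + f*1 = 4/f + f = f + 4/f)
B(J, L) = -20/L - 5*L (B(J, L) = (L + 4/L)*(-11 + 6) = (L + 4/L)*(-5) = -20/L - 5*L)
B(6/(-176), 58) + (24483 - 1*9945) = (-20/58 - 5*58) + (24483 - 1*9945) = (-20*1/58 - 290) + (24483 - 9945) = (-10/29 - 290) + 14538 = -8420/29 + 14538 = 413182/29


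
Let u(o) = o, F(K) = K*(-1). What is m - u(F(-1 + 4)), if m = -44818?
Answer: -44815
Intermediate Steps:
F(K) = -K
m - u(F(-1 + 4)) = -44818 - (-1)*(-1 + 4) = -44818 - (-1)*3 = -44818 - 1*(-3) = -44818 + 3 = -44815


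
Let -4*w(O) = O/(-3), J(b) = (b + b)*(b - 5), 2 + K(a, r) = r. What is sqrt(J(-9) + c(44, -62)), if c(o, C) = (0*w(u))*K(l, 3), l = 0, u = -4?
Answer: 6*sqrt(7) ≈ 15.875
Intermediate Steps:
K(a, r) = -2 + r
J(b) = 2*b*(-5 + b) (J(b) = (2*b)*(-5 + b) = 2*b*(-5 + b))
w(O) = O/12 (w(O) = -O/(4*(-3)) = -O*(-1)/(4*3) = -(-1)*O/12 = O/12)
c(o, C) = 0 (c(o, C) = (0*((1/12)*(-4)))*(-2 + 3) = (0*(-1/3))*1 = 0*1 = 0)
sqrt(J(-9) + c(44, -62)) = sqrt(2*(-9)*(-5 - 9) + 0) = sqrt(2*(-9)*(-14) + 0) = sqrt(252 + 0) = sqrt(252) = 6*sqrt(7)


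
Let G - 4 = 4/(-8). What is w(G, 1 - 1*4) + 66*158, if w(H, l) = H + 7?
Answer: 20877/2 ≈ 10439.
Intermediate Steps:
G = 7/2 (G = 4 + 4/(-8) = 4 + 4*(-1/8) = 4 - 1/2 = 7/2 ≈ 3.5000)
w(H, l) = 7 + H
w(G, 1 - 1*4) + 66*158 = (7 + 7/2) + 66*158 = 21/2 + 10428 = 20877/2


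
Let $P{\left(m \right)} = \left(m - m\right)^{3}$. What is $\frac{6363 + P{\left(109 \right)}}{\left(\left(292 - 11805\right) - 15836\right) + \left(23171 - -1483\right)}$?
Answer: $- \frac{909}{385} \approx -2.361$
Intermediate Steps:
$P{\left(m \right)} = 0$ ($P{\left(m \right)} = 0^{3} = 0$)
$\frac{6363 + P{\left(109 \right)}}{\left(\left(292 - 11805\right) - 15836\right) + \left(23171 - -1483\right)} = \frac{6363 + 0}{\left(\left(292 - 11805\right) - 15836\right) + \left(23171 - -1483\right)} = \frac{6363}{\left(-11513 - 15836\right) + \left(23171 + 1483\right)} = \frac{6363}{-27349 + 24654} = \frac{6363}{-2695} = 6363 \left(- \frac{1}{2695}\right) = - \frac{909}{385}$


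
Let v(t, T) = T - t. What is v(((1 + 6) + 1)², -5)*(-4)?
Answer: 276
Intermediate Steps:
v(((1 + 6) + 1)², -5)*(-4) = (-5 - ((1 + 6) + 1)²)*(-4) = (-5 - (7 + 1)²)*(-4) = (-5 - 1*8²)*(-4) = (-5 - 1*64)*(-4) = (-5 - 64)*(-4) = -69*(-4) = 276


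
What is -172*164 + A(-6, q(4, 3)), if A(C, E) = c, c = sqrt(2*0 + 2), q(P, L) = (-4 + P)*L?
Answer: -28208 + sqrt(2) ≈ -28207.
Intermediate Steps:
q(P, L) = L*(-4 + P)
c = sqrt(2) (c = sqrt(0 + 2) = sqrt(2) ≈ 1.4142)
A(C, E) = sqrt(2)
-172*164 + A(-6, q(4, 3)) = -172*164 + sqrt(2) = -28208 + sqrt(2)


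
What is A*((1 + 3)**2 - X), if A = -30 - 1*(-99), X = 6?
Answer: 690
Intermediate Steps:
A = 69 (A = -30 + 99 = 69)
A*((1 + 3)**2 - X) = 69*((1 + 3)**2 - 1*6) = 69*(4**2 - 6) = 69*(16 - 6) = 69*10 = 690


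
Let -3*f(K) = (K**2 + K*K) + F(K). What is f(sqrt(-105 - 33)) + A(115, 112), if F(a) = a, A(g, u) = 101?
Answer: 193 - I*sqrt(138)/3 ≈ 193.0 - 3.9158*I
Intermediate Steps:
f(K) = -2*K**2/3 - K/3 (f(K) = -((K**2 + K*K) + K)/3 = -((K**2 + K**2) + K)/3 = -(2*K**2 + K)/3 = -(K + 2*K**2)/3 = -2*K**2/3 - K/3)
f(sqrt(-105 - 33)) + A(115, 112) = sqrt(-105 - 33)*(-1 - 2*sqrt(-105 - 33))/3 + 101 = sqrt(-138)*(-1 - 2*I*sqrt(138))/3 + 101 = (I*sqrt(138))*(-1 - 2*I*sqrt(138))/3 + 101 = I*sqrt(138)*(-1 - 2*I*sqrt(138))/3 + 101 = 101 + I*sqrt(138)*(-1 - 2*I*sqrt(138))/3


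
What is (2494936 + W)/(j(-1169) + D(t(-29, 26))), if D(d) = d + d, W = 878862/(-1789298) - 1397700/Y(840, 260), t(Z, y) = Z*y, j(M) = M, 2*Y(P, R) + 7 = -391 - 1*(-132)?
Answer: -42588375446527/45504532087 ≈ -935.92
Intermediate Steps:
Y(P, R) = -133 (Y(P, R) = -7/2 + (-391 - 1*(-132))/2 = -7/2 + (-391 + 132)/2 = -7/2 + (1/2)*(-259) = -7/2 - 259/2 = -133)
W = 178627494711/16998331 (W = 878862/(-1789298) - 1397700/(-133) = 878862*(-1/1789298) - 1397700*(-1/133) = -439431/894649 + 1397700/133 = 178627494711/16998331 ≈ 10509.)
D(d) = 2*d
(2494936 + W)/(j(-1169) + D(t(-29, 26))) = (2494936 + 178627494711/16998331)/(-1169 + 2*(-29*26)) = 42588375446527/(16998331*(-1169 + 2*(-754))) = 42588375446527/(16998331*(-1169 - 1508)) = (42588375446527/16998331)/(-2677) = (42588375446527/16998331)*(-1/2677) = -42588375446527/45504532087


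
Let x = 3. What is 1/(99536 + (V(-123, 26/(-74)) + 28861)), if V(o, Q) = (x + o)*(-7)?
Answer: 1/129237 ≈ 7.7377e-6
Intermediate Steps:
V(o, Q) = -21 - 7*o (V(o, Q) = (3 + o)*(-7) = -21 - 7*o)
1/(99536 + (V(-123, 26/(-74)) + 28861)) = 1/(99536 + ((-21 - 7*(-123)) + 28861)) = 1/(99536 + ((-21 + 861) + 28861)) = 1/(99536 + (840 + 28861)) = 1/(99536 + 29701) = 1/129237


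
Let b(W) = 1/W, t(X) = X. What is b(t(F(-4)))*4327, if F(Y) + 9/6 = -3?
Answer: -8654/9 ≈ -961.56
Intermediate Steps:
F(Y) = -9/2 (F(Y) = -3/2 - 3 = -9/2)
b(t(F(-4)))*4327 = 4327/(-9/2) = -2/9*4327 = -8654/9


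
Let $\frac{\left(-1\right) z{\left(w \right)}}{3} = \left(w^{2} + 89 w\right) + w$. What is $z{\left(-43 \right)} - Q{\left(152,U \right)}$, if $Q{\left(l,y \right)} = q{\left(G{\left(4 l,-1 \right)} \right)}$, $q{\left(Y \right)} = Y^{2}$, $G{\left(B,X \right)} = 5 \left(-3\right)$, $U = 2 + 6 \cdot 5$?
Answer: $5838$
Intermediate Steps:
$U = 32$ ($U = 2 + 30 = 32$)
$z{\left(w \right)} = - 270 w - 3 w^{2}$ ($z{\left(w \right)} = - 3 \left(\left(w^{2} + 89 w\right) + w\right) = - 3 \left(w^{2} + 90 w\right) = - 270 w - 3 w^{2}$)
$G{\left(B,X \right)} = -15$
$Q{\left(l,y \right)} = 225$ ($Q{\left(l,y \right)} = \left(-15\right)^{2} = 225$)
$z{\left(-43 \right)} - Q{\left(152,U \right)} = \left(-3\right) \left(-43\right) \left(90 - 43\right) - 225 = \left(-3\right) \left(-43\right) 47 - 225 = 6063 - 225 = 5838$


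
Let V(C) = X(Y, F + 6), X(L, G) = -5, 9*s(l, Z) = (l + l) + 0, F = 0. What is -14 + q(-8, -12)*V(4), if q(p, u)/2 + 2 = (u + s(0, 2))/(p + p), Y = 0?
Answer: -3/2 ≈ -1.5000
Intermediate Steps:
s(l, Z) = 2*l/9 (s(l, Z) = ((l + l) + 0)/9 = (2*l + 0)/9 = (2*l)/9 = 2*l/9)
q(p, u) = -4 + u/p (q(p, u) = -4 + 2*((u + (2/9)*0)/(p + p)) = -4 + 2*((u + 0)/((2*p))) = -4 + 2*(u*(1/(2*p))) = -4 + 2*(u/(2*p)) = -4 + u/p)
V(C) = -5
-14 + q(-8, -12)*V(4) = -14 + (-4 - 12/(-8))*(-5) = -14 + (-4 - 12*(-1/8))*(-5) = -14 + (-4 + 3/2)*(-5) = -14 - 5/2*(-5) = -14 + 25/2 = -3/2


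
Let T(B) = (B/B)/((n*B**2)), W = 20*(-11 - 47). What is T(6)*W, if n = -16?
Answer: 145/72 ≈ 2.0139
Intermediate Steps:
W = -1160 (W = 20*(-58) = -1160)
T(B) = -1/(16*B**2) (T(B) = (B/B)/((-16*B**2)) = 1*(-1/(16*B**2)) = -1/(16*B**2))
T(6)*W = -1/16/6**2*(-1160) = -1/16*1/36*(-1160) = -1/576*(-1160) = 145/72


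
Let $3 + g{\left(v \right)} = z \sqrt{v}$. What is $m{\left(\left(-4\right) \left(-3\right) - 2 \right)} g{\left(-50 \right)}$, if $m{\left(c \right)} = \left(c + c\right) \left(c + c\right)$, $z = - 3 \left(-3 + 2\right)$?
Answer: $-1200 + 6000 i \sqrt{2} \approx -1200.0 + 8485.3 i$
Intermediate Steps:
$z = 3$ ($z = \left(-3\right) \left(-1\right) = 3$)
$m{\left(c \right)} = 4 c^{2}$ ($m{\left(c \right)} = 2 c 2 c = 4 c^{2}$)
$g{\left(v \right)} = -3 + 3 \sqrt{v}$
$m{\left(\left(-4\right) \left(-3\right) - 2 \right)} g{\left(-50 \right)} = 4 \left(\left(-4\right) \left(-3\right) - 2\right)^{2} \left(-3 + 3 \sqrt{-50}\right) = 4 \left(12 - 2\right)^{2} \left(-3 + 3 \cdot 5 i \sqrt{2}\right) = 4 \cdot 10^{2} \left(-3 + 15 i \sqrt{2}\right) = 4 \cdot 100 \left(-3 + 15 i \sqrt{2}\right) = 400 \left(-3 + 15 i \sqrt{2}\right) = -1200 + 6000 i \sqrt{2}$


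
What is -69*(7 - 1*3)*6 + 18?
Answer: -1638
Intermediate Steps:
-69*(7 - 1*3)*6 + 18 = -69*(7 - 3)*6 + 18 = -276*6 + 18 = -69*24 + 18 = -1656 + 18 = -1638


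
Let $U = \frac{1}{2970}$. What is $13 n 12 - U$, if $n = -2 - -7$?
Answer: $\frac{2316599}{2970} \approx 780.0$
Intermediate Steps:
$U = \frac{1}{2970} \approx 0.0003367$
$n = 5$ ($n = -2 + 7 = 5$)
$13 n 12 - U = 13 \cdot 5 \cdot 12 - \frac{1}{2970} = 65 \cdot 12 - \frac{1}{2970} = 780 - \frac{1}{2970} = \frac{2316599}{2970}$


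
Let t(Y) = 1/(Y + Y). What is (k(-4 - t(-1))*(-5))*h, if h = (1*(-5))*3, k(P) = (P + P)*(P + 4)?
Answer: -525/2 ≈ -262.50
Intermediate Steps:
t(Y) = 1/(2*Y)
k(P) = 2*P*(4 + P) (k(P) = (2*P)*(4 + P) = 2*P*(4 + P))
h = -15 (h = -5*3 = -15)
(k(-4 - t(-1))*(-5))*h = ((2*(-4 - 1/(2*(-1)))*(4 + (-4 - 1/(2*(-1)))))*(-5))*(-15) = ((2*(-4 - (-1)/2)*(4 + (-4 - (-1)/2)))*(-5))*(-15) = ((2*(-4 - 1*(-1/2))*(4 + (-4 - 1*(-1/2))))*(-5))*(-15) = ((2*(-4 + 1/2)*(4 + (-4 + 1/2)))*(-5))*(-15) = ((2*(-7/2)*(4 - 7/2))*(-5))*(-15) = ((2*(-7/2)*(1/2))*(-5))*(-15) = -7/2*(-5)*(-15) = (35/2)*(-15) = -525/2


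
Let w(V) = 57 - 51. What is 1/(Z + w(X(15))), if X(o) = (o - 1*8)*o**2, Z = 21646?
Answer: 1/21652 ≈ 4.6185e-5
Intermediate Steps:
X(o) = o**2*(-8 + o) (X(o) = (o - 8)*o**2 = (-8 + o)*o**2 = o**2*(-8 + o))
w(V) = 6
1/(Z + w(X(15))) = 1/(21646 + 6) = 1/21652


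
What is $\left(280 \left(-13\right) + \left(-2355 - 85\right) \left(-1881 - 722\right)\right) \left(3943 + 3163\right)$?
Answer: $45106614080$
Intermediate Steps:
$\left(280 \left(-13\right) + \left(-2355 - 85\right) \left(-1881 - 722\right)\right) \left(3943 + 3163\right) = \left(-3640 - -6351320\right) 7106 = \left(-3640 + 6351320\right) 7106 = 6347680 \cdot 7106 = 45106614080$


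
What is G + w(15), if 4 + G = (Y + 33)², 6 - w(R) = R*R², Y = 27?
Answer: 227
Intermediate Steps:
w(R) = 6 - R³ (w(R) = 6 - R*R² = 6 - R³)
G = 3596 (G = -4 + (27 + 33)² = -4 + 60² = -4 + 3600 = 3596)
G + w(15) = 3596 + (6 - 1*15³) = 3596 + (6 - 1*3375) = 3596 + (6 - 3375) = 3596 - 3369 = 227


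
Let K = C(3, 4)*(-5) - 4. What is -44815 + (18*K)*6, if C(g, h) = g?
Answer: -46867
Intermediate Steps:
K = -19 (K = 3*(-5) - 4 = -15 - 4 = -19)
-44815 + (18*K)*6 = -44815 + (18*(-19))*6 = -44815 - 342*6 = -44815 - 2052 = -46867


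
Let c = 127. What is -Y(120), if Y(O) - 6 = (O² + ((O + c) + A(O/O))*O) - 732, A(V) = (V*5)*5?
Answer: -46314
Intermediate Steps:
A(V) = 25*V (A(V) = (5*V)*5 = 25*V)
Y(O) = -726 + O² + O*(152 + O) (Y(O) = 6 + ((O² + ((O + 127) + 25*(O/O))*O) - 732) = 6 + ((O² + ((127 + O) + 25*1)*O) - 732) = 6 + ((O² + ((127 + O) + 25)*O) - 732) = 6 + ((O² + (152 + O)*O) - 732) = 6 + ((O² + O*(152 + O)) - 732) = 6 + (-732 + O² + O*(152 + O)) = -726 + O² + O*(152 + O))
-Y(120) = -(-726 + 2*120² + 152*120) = -(-726 + 2*14400 + 18240) = -(-726 + 28800 + 18240) = -1*46314 = -46314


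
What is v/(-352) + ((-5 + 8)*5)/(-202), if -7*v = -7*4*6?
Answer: -633/4444 ≈ -0.14244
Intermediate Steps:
v = 24 (v = -(-7*4)*6/7 = -(-4)*6 = -1/7*(-168) = 24)
v/(-352) + ((-5 + 8)*5)/(-202) = 24/(-352) + ((-5 + 8)*5)/(-202) = 24*(-1/352) + (3*5)*(-1/202) = -3/44 + 15*(-1/202) = -3/44 - 15/202 = -633/4444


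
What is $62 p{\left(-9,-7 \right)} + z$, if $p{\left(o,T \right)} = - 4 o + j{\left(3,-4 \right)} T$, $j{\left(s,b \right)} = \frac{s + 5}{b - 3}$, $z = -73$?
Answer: $2655$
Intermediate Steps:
$j{\left(s,b \right)} = \frac{5 + s}{-3 + b}$
$p{\left(o,T \right)} = - 4 o - \frac{8 T}{7}$ ($p{\left(o,T \right)} = - 4 o + \frac{5 + 3}{-3 - 4} T = - 4 o + \frac{1}{-7} \cdot 8 T = - 4 o + \left(- \frac{1}{7}\right) 8 T = - 4 o - \frac{8 T}{7}$)
$62 p{\left(-9,-7 \right)} + z = 62 \left(\left(-4\right) \left(-9\right) - -8\right) - 73 = 62 \left(36 + 8\right) - 73 = 62 \cdot 44 - 73 = 2728 - 73 = 2655$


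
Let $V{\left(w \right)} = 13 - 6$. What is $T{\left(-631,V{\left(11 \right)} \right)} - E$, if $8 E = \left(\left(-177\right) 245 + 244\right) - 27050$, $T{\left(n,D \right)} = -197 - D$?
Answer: $\frac{68539}{8} \approx 8567.4$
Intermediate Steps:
$V{\left(w \right)} = 7$
$E = - \frac{70171}{8}$ ($E = \frac{\left(\left(-177\right) 245 + 244\right) - 27050}{8} = \frac{\left(-43365 + 244\right) - 27050}{8} = \frac{-43121 - 27050}{8} = \frac{1}{8} \left(-70171\right) = - \frac{70171}{8} \approx -8771.4$)
$T{\left(-631,V{\left(11 \right)} \right)} - E = \left(-197 - 7\right) - - \frac{70171}{8} = \left(-197 - 7\right) + \frac{70171}{8} = -204 + \frac{70171}{8} = \frac{68539}{8}$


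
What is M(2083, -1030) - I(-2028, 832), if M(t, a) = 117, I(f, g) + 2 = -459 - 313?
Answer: 891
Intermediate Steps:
I(f, g) = -774 (I(f, g) = -2 + (-459 - 313) = -2 - 772 = -774)
M(2083, -1030) - I(-2028, 832) = 117 - 1*(-774) = 117 + 774 = 891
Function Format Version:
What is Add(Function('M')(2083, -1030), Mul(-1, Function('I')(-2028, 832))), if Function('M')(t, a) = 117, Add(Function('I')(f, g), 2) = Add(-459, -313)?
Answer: 891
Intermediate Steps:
Function('I')(f, g) = -774 (Function('I')(f, g) = Add(-2, Add(-459, -313)) = Add(-2, -772) = -774)
Add(Function('M')(2083, -1030), Mul(-1, Function('I')(-2028, 832))) = Add(117, Mul(-1, -774)) = Add(117, 774) = 891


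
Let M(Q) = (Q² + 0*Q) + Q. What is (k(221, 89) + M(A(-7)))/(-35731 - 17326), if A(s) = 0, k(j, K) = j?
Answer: -13/3121 ≈ -0.0041653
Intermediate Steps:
M(Q) = Q + Q² (M(Q) = (Q² + 0) + Q = Q² + Q = Q + Q²)
(k(221, 89) + M(A(-7)))/(-35731 - 17326) = (221 + 0*(1 + 0))/(-35731 - 17326) = (221 + 0*1)/(-53057) = (221 + 0)*(-1/53057) = 221*(-1/53057) = -13/3121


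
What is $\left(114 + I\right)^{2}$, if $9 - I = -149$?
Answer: $73984$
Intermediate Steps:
$I = 158$ ($I = 9 - -149 = 9 + 149 = 158$)
$\left(114 + I\right)^{2} = \left(114 + 158\right)^{2} = 272^{2} = 73984$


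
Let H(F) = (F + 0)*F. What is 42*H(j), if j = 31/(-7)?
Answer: 5766/7 ≈ 823.71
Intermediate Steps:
j = -31/7 (j = 31*(-⅐) = -31/7 ≈ -4.4286)
H(F) = F² (H(F) = F*F = F²)
42*H(j) = 42*(-31/7)² = 42*(961/49) = 5766/7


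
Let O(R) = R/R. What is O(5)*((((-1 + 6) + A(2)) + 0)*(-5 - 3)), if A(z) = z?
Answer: -56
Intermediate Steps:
O(R) = 1
O(5)*((((-1 + 6) + A(2)) + 0)*(-5 - 3)) = 1*((((-1 + 6) + 2) + 0)*(-5 - 3)) = 1*(((5 + 2) + 0)*(-8)) = 1*((7 + 0)*(-8)) = 1*(7*(-8)) = 1*(-56) = -56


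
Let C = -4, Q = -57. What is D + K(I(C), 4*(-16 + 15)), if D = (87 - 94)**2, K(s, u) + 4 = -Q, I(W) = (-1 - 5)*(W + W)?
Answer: 102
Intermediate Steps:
I(W) = -12*W
K(s, u) = 53 (K(s, u) = -4 - 1*(-57) = -4 + 57 = 53)
D = 49 (D = (-7)**2 = 49)
D + K(I(C), 4*(-16 + 15)) = 49 + 53 = 102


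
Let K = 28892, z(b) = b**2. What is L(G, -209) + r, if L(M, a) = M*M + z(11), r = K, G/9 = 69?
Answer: 414654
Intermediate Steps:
G = 621 (G = 9*69 = 621)
r = 28892
L(M, a) = 121 + M**2 (L(M, a) = M*M + 11**2 = M**2 + 121 = 121 + M**2)
L(G, -209) + r = (121 + 621**2) + 28892 = (121 + 385641) + 28892 = 385762 + 28892 = 414654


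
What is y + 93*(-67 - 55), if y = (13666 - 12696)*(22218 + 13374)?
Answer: 34512894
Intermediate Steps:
y = 34524240 (y = 970*35592 = 34524240)
y + 93*(-67 - 55) = 34524240 + 93*(-67 - 55) = 34524240 + 93*(-122) = 34524240 - 11346 = 34512894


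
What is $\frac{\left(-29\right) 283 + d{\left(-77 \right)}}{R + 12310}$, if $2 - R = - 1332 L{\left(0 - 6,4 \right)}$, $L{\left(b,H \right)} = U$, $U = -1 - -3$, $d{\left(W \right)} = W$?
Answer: $- \frac{2071}{3744} \approx -0.55315$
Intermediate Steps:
$U = 2$ ($U = -1 + 3 = 2$)
$L{\left(b,H \right)} = 2$
$R = 2666$ ($R = 2 - \left(-1332\right) 2 = 2 - -2664 = 2 + 2664 = 2666$)
$\frac{\left(-29\right) 283 + d{\left(-77 \right)}}{R + 12310} = \frac{\left(-29\right) 283 - 77}{2666 + 12310} = \frac{-8207 - 77}{14976} = \left(-8284\right) \frac{1}{14976} = - \frac{2071}{3744}$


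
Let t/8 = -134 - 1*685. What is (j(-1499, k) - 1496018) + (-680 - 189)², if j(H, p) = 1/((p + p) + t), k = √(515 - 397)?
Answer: -3975460147672/5366029 - √118/21464116 ≈ -7.4086e+5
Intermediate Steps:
t = -6552 (t = 8*(-134 - 1*685) = 8*(-134 - 685) = 8*(-819) = -6552)
k = √118 ≈ 10.863
j(H, p) = 1/(-6552 + 2*p) (j(H, p) = 1/((p + p) - 6552) = 1/(2*p - 6552) = 1/(-6552 + 2*p))
(j(-1499, k) - 1496018) + (-680 - 189)² = (1/(2*(-3276 + √118)) - 1496018) + (-680 - 189)² = (-1496018 + 1/(2*(-3276 + √118))) + (-869)² = (-1496018 + 1/(2*(-3276 + √118))) + 755161 = -740857 + 1/(2*(-3276 + √118))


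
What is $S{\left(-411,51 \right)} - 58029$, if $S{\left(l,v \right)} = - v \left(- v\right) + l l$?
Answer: $113493$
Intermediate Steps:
$S{\left(l,v \right)} = l^{2} + v^{2}$ ($S{\left(l,v \right)} = v^{2} + l^{2} = l^{2} + v^{2}$)
$S{\left(-411,51 \right)} - 58029 = \left(\left(-411\right)^{2} + 51^{2}\right) - 58029 = \left(168921 + 2601\right) - 58029 = 171522 - 58029 = 113493$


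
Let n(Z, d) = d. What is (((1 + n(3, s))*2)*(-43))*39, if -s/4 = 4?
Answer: 50310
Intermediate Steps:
s = -16 (s = -4*4 = -16)
(((1 + n(3, s))*2)*(-43))*39 = (((1 - 16)*2)*(-43))*39 = (-15*2*(-43))*39 = -30*(-43)*39 = 1290*39 = 50310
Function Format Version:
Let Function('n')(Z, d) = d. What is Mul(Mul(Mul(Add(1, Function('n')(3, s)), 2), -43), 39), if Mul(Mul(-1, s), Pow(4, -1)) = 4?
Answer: 50310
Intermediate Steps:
s = -16 (s = Mul(-4, 4) = -16)
Mul(Mul(Mul(Add(1, Function('n')(3, s)), 2), -43), 39) = Mul(Mul(Mul(Add(1, -16), 2), -43), 39) = Mul(Mul(Mul(-15, 2), -43), 39) = Mul(Mul(-30, -43), 39) = Mul(1290, 39) = 50310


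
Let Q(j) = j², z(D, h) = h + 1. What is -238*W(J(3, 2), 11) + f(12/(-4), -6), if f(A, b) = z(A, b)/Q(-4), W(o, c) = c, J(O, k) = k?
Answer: -41893/16 ≈ -2618.3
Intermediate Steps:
z(D, h) = 1 + h
f(A, b) = 1/16 + b/16 (f(A, b) = (1 + b)/((-4)²) = (1 + b)/16 = (1 + b)*(1/16) = 1/16 + b/16)
-238*W(J(3, 2), 11) + f(12/(-4), -6) = -238*11 + (1/16 + (1/16)*(-6)) = -2618 + (1/16 - 3/8) = -2618 - 5/16 = -41893/16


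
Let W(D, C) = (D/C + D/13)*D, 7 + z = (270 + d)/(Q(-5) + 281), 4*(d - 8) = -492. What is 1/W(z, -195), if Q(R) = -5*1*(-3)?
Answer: 2847520/8574741 ≈ 0.33208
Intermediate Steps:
Q(R) = 15 (Q(R) = -5*(-3) = 15)
d = -115 (d = 8 + (¼)*(-492) = 8 - 123 = -115)
z = -1917/296 (z = -7 + (270 - 115)/(15 + 281) = -7 + 155/296 = -1917/296 ≈ -6.4763)
W(D, C) = D*(D/13 + D/C) (W(D, C) = (D/C + D*(1/13))*D = (D/C + D/13)*D = (D/13 + D/C)*D = D*(D/13 + D/C))
1/W(z, -195) = 1/((1/13)*(-1917/296)²*(13 - 195)/(-195)) = 1/((1/13)*(-1/195)*(3674889/87616)*(-182)) = 1/(8574741/2847520) = 2847520/8574741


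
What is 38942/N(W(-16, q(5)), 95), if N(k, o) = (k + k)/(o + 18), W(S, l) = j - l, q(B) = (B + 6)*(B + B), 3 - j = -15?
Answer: -2200223/92 ≈ -23915.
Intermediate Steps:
j = 18 (j = 3 - 1*(-15) = 3 + 15 = 18)
q(B) = 2*B*(6 + B) (q(B) = (6 + B)*(2*B) = 2*B*(6 + B))
W(S, l) = 18 - l
N(k, o) = 2*k/(18 + o) (N(k, o) = (2*k)/(18 + o) = 2*k/(18 + o))
38942/N(W(-16, q(5)), 95) = 38942/((2*(18 - 2*5*(6 + 5))/(18 + 95))) = 38942/((2*(18 - 2*5*11)/113)) = 38942/((2*(18 - 1*110)*(1/113))) = 38942/((2*(18 - 110)*(1/113))) = 38942/((2*(-92)*(1/113))) = 38942/(-184/113) = 38942*(-113/184) = -2200223/92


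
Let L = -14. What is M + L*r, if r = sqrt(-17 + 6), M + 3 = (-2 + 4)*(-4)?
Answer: -11 - 14*I*sqrt(11) ≈ -11.0 - 46.433*I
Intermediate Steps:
M = -11 (M = -3 + (-2 + 4)*(-4) = -3 + 2*(-4) = -3 - 8 = -11)
r = I*sqrt(11) (r = sqrt(-11) = I*sqrt(11) ≈ 3.3166*I)
M + L*r = -11 - 14*I*sqrt(11)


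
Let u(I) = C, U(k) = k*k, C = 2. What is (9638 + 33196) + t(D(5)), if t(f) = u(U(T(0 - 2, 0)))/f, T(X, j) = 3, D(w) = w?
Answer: 214172/5 ≈ 42834.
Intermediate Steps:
U(k) = k**2
u(I) = 2
t(f) = 2/f
(9638 + 33196) + t(D(5)) = (9638 + 33196) + 2/5 = 42834 + 2*(1/5) = 42834 + 2/5 = 214172/5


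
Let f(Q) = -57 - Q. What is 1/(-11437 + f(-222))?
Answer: -1/11272 ≈ -8.8715e-5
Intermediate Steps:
1/(-11437 + f(-222)) = 1/(-11437 + (-57 - 1*(-222))) = 1/(-11437 + (-57 + 222)) = 1/(-11437 + 165) = 1/(-11272) = -1/11272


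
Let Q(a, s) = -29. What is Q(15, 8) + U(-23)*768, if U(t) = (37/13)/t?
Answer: -37087/299 ≈ -124.04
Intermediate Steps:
U(t) = 37/(13*t) (U(t) = (37*(1/13))/t = 37/(13*t))
Q(15, 8) + U(-23)*768 = -29 + ((37/13)/(-23))*768 = -29 + ((37/13)*(-1/23))*768 = -29 - 37/299*768 = -29 - 28416/299 = -37087/299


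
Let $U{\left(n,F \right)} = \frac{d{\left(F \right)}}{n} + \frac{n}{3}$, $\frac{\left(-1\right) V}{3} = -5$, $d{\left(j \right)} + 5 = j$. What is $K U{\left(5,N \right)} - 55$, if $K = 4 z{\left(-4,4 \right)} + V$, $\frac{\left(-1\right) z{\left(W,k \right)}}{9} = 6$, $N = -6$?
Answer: $\frac{261}{5} \approx 52.2$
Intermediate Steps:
$d{\left(j \right)} = -5 + j$
$V = 15$ ($V = \left(-3\right) \left(-5\right) = 15$)
$z{\left(W,k \right)} = -54$ ($z{\left(W,k \right)} = \left(-9\right) 6 = -54$)
$U{\left(n,F \right)} = \frac{n}{3} + \frac{-5 + F}{n}$ ($U{\left(n,F \right)} = \frac{-5 + F}{n} + \frac{n}{3} = \frac{n}{3} + \frac{-5 + F}{n}$)
$K = -201$ ($K = 4 \left(-54\right) + 15 = -216 + 15 = -201$)
$K U{\left(5,N \right)} - 55 = - 201 \frac{-5 - 6 + \frac{5^{2}}{3}}{5} - 55 = - 201 \frac{-5 - 6 + \frac{1}{3} \cdot 25}{5} - 55 = - 201 \frac{-5 - 6 + \frac{25}{3}}{5} - 55 = - 201 \cdot \frac{1}{5} \left(- \frac{8}{3}\right) - 55 = \left(-201\right) \left(- \frac{8}{15}\right) - 55 = \frac{536}{5} - 55 = \frac{261}{5}$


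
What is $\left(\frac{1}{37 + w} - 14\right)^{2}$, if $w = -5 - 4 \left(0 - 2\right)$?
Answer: $\frac{312481}{1600} \approx 195.3$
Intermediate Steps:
$w = 3$ ($w = -5 - -8 = -5 + 8 = 3$)
$\left(\frac{1}{37 + w} - 14\right)^{2} = \left(\frac{1}{37 + 3} - 14\right)^{2} = \left(\frac{1}{40} - 14\right)^{2} = \left(- \frac{559}{40}\right)^{2} = \frac{312481}{1600}$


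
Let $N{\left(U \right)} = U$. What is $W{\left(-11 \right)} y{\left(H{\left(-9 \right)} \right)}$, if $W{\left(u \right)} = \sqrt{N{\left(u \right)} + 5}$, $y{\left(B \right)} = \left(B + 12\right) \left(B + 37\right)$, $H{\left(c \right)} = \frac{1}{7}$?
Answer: $\frac{22100 i \sqrt{6}}{49} \approx 1104.8 i$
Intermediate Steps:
$H{\left(c \right)} = \frac{1}{7}$
$y{\left(B \right)} = \left(12 + B\right) \left(37 + B\right)$
$W{\left(u \right)} = \sqrt{5 + u}$ ($W{\left(u \right)} = \sqrt{u + 5} = \sqrt{5 + u}$)
$W{\left(-11 \right)} y{\left(H{\left(-9 \right)} \right)} = \sqrt{5 - 11} \left(444 + \left(\frac{1}{7}\right)^{2} + 49 \cdot \frac{1}{7}\right) = \sqrt{-6} \left(444 + \frac{1}{49} + 7\right) = i \sqrt{6} \cdot \frac{22100}{49} = \frac{22100 i \sqrt{6}}{49}$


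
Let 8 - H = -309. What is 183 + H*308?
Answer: 97819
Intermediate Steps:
H = 317 (H = 8 - 1*(-309) = 8 + 309 = 317)
183 + H*308 = 183 + 317*308 = 183 + 97636 = 97819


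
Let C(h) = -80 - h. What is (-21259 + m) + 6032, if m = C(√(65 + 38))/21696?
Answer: -20647817/1356 - √103/21696 ≈ -15227.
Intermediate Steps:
m = -5/1356 - √103/21696 (m = (-80 - √(65 + 38))/21696 = (-80 - √103)*(1/21696) = -5/1356 - √103/21696 ≈ -0.0041551)
(-21259 + m) + 6032 = (-21259 + (-5/1356 - √103/21696)) + 6032 = (-28827209/1356 - √103/21696) + 6032 = -20647817/1356 - √103/21696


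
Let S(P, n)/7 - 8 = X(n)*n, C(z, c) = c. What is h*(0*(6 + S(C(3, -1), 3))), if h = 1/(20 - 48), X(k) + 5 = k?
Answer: 0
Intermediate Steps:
X(k) = -5 + k
h = -1/28 (h = 1/(-28) = -1/28 ≈ -0.035714)
S(P, n) = 56 + 7*n*(-5 + n) (S(P, n) = 56 + 7*((-5 + n)*n) = 56 + 7*(n*(-5 + n)) = 56 + 7*n*(-5 + n))
h*(0*(6 + S(C(3, -1), 3))) = -0*(6 + (56 + 7*3*(-5 + 3))) = -0*(6 + (56 + 7*3*(-2))) = -0*(6 + (56 - 42)) = -0*(6 + 14) = -0*20 = -1/28*0 = 0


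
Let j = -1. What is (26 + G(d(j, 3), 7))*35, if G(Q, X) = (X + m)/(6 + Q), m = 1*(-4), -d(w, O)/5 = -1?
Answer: 10115/11 ≈ 919.54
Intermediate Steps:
d(w, O) = 5 (d(w, O) = -5*(-1) = 5)
m = -4
G(Q, X) = (-4 + X)/(6 + Q) (G(Q, X) = (X - 4)/(6 + Q) = (-4 + X)/(6 + Q))
(26 + G(d(j, 3), 7))*35 = (26 + (-4 + 7)/(6 + 5))*35 = (26 + 3/11)*35 = (289/11)*35 = 10115/11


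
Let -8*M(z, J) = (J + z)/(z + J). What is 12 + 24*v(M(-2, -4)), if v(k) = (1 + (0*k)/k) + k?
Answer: 33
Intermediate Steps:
M(z, J) = -1/8 (M(z, J) = -(J + z)/(8*(z + J)) = -(J + z)/(8*(J + z)) = -1/8*1 = -1/8)
v(k) = 1 + k (v(k) = (1 + 0/k) + k = (1 + 0) + k = 1 + k)
12 + 24*v(M(-2, -4)) = 12 + 24*(1 - 1/8) = 12 + 24*(7/8) = 12 + 21 = 33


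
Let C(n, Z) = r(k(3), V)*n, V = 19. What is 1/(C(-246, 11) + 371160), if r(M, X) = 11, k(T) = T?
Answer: 1/368454 ≈ 2.7140e-6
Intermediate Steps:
C(n, Z) = 11*n
1/(C(-246, 11) + 371160) = 1/(11*(-246) + 371160) = 1/(-2706 + 371160) = 1/368454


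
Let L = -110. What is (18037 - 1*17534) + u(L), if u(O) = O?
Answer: 393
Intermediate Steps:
(18037 - 1*17534) + u(L) = (18037 - 1*17534) - 110 = (18037 - 17534) - 110 = 503 - 110 = 393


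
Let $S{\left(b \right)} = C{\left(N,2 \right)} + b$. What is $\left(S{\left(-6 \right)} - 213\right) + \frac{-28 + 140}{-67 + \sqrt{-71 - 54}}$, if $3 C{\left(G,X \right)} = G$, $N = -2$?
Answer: $- \frac{510523}{2307} - \frac{280 i \sqrt{5}}{2307} \approx -221.29 - 0.27139 i$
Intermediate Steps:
$C{\left(G,X \right)} = \frac{G}{3}$
$S{\left(b \right)} = - \frac{2}{3} + b$ ($S{\left(b \right)} = \frac{1}{3} \left(-2\right) + b = - \frac{2}{3} + b$)
$\left(S{\left(-6 \right)} - 213\right) + \frac{-28 + 140}{-67 + \sqrt{-71 - 54}} = \left(\left(- \frac{2}{3} - 6\right) - 213\right) + \frac{-28 + 140}{-67 + \sqrt{-71 - 54}} = \left(- \frac{20}{3} - 213\right) + \frac{112}{-67 + \sqrt{-125}} = - \frac{659}{3} + \frac{112}{-67 + 5 i \sqrt{5}}$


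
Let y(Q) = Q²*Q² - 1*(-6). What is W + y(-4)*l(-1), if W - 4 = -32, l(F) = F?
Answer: -290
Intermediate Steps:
y(Q) = 6 + Q⁴ (y(Q) = Q⁴ + 6 = 6 + Q⁴)
W = -28 (W = 4 - 32 = -28)
W + y(-4)*l(-1) = -28 + (6 + (-4)⁴)*(-1) = -28 + (6 + 256)*(-1) = -28 + 262*(-1) = -28 - 262 = -290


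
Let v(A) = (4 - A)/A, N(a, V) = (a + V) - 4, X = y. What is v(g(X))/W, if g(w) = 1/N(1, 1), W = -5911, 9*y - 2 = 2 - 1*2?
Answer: 9/5911 ≈ 0.0015226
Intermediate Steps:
y = 2/9 (y = 2/9 + (2 - 1*2)/9 = 2/9 + (2 - 2)/9 = 2/9 + (⅑)*0 = 2/9 + 0 = 2/9 ≈ 0.22222)
X = 2/9 ≈ 0.22222
N(a, V) = -4 + V + a (N(a, V) = (V + a) - 4 = -4 + V + a)
g(w) = -½ (g(w) = 1/(-4 + 1 + 1) = 1/(-2) = -½)
v(A) = (4 - A)/A
v(g(X))/W = ((4 - 1*(-½))/(-½))/(-5911) = -2*(4 + ½)*(-1/5911) = -2*9/2*(-1/5911) = -9*(-1/5911) = 9/5911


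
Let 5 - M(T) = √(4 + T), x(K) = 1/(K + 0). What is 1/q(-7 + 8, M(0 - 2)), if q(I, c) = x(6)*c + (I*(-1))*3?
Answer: -78/167 + 6*√2/167 ≈ -0.41626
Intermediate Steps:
x(K) = 1/K
M(T) = 5 - √(4 + T)
q(I, c) = -3*I + c/6 (q(I, c) = c/6 + (I*(-1))*3 = c/6 - I*3 = c/6 - 3*I = -3*I + c/6)
1/q(-7 + 8, M(0 - 2)) = 1/(-3*(-7 + 8) + (5 - √(4 + (0 - 2)))/6) = 1/(-3*1 + (5 - √(4 - 2))/6) = 1/(-3 + (5 - √2)/6) = 1/(-3 + (⅚ - √2/6)) = 1/(-13/6 - √2/6)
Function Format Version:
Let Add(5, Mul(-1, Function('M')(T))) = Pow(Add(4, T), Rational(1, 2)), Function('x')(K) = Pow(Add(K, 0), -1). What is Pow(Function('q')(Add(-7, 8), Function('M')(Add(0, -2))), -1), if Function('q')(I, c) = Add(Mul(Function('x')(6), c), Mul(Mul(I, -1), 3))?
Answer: Add(Rational(-78, 167), Mul(Rational(6, 167), Pow(2, Rational(1, 2)))) ≈ -0.41626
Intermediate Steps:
Function('x')(K) = Pow(K, -1)
Function('M')(T) = Add(5, Mul(-1, Pow(Add(4, T), Rational(1, 2))))
Function('q')(I, c) = Add(Mul(-3, I), Mul(Rational(1, 6), c)) (Function('q')(I, c) = Add(Mul(Pow(6, -1), c), Mul(Mul(I, -1), 3)) = Add(Mul(Rational(1, 6), c), Mul(Mul(-1, I), 3)) = Add(Mul(Rational(1, 6), c), Mul(-3, I)) = Add(Mul(-3, I), Mul(Rational(1, 6), c)))
Pow(Function('q')(Add(-7, 8), Function('M')(Add(0, -2))), -1) = Pow(Add(Mul(-3, Add(-7, 8)), Mul(Rational(1, 6), Add(5, Mul(-1, Pow(Add(4, Add(0, -2)), Rational(1, 2)))))), -1) = Pow(Add(Mul(-3, 1), Mul(Rational(1, 6), Add(5, Mul(-1, Pow(Add(4, -2), Rational(1, 2)))))), -1) = Pow(Add(-3, Mul(Rational(1, 6), Add(5, Mul(-1, Pow(2, Rational(1, 2)))))), -1) = Pow(Add(-3, Add(Rational(5, 6), Mul(Rational(-1, 6), Pow(2, Rational(1, 2))))), -1) = Pow(Add(Rational(-13, 6), Mul(Rational(-1, 6), Pow(2, Rational(1, 2)))), -1)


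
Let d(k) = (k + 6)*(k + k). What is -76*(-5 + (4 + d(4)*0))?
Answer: 76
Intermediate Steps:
d(k) = 2*k*(6 + k) (d(k) = (6 + k)*(2*k) = 2*k*(6 + k))
-76*(-5 + (4 + d(4)*0)) = -76*(-5 + (4 + (2*4*(6 + 4))*0)) = -76*(-5 + (4 + (2*4*10)*0)) = -76*(-5 + (4 + 80*0)) = -76*(-5 + (4 + 0)) = -76*(-5 + 4) = -76*(-1) = 76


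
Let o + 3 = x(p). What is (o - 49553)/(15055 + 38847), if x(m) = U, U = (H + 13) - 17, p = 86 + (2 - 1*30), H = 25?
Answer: -49535/53902 ≈ -0.91898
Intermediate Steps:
p = 58 (p = 86 + (2 - 30) = 86 - 28 = 58)
U = 21 (U = (25 + 13) - 17 = 38 - 17 = 21)
x(m) = 21
o = 18 (o = -3 + 21 = 18)
(o - 49553)/(15055 + 38847) = (18 - 49553)/(15055 + 38847) = -49535/53902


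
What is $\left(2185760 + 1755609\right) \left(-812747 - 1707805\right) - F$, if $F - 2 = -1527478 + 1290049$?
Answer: $-9934425278261$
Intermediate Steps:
$F = -237427$ ($F = 2 + \left(-1527478 + 1290049\right) = 2 - 237429 = -237427$)
$\left(2185760 + 1755609\right) \left(-812747 - 1707805\right) - F = \left(2185760 + 1755609\right) \left(-812747 - 1707805\right) - -237427 = 3941369 \left(-2520552\right) + 237427 = -9934425515688 + 237427 = -9934425278261$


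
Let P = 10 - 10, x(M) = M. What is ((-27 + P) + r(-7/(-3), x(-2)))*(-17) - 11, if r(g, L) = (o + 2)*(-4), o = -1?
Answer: 516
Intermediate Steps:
r(g, L) = -4 (r(g, L) = (-1 + 2)*(-4) = 1*(-4) = -4)
P = 0
((-27 + P) + r(-7/(-3), x(-2)))*(-17) - 11 = ((-27 + 0) - 4)*(-17) - 11 = (-27 - 4)*(-17) - 11 = -31*(-17) - 11 = 527 - 11 = 516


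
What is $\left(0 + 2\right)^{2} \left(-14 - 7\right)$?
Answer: $-84$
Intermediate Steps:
$\left(0 + 2\right)^{2} \left(-14 - 7\right) = 2^{2} \left(-21\right) = 4 \left(-21\right) = -84$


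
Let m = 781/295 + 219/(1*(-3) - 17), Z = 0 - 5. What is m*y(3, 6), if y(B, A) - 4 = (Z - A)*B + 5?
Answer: 58782/295 ≈ 199.26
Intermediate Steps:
Z = -5
m = -9797/1180 (m = 781*(1/295) + 219/(-3 - 17) = 781/295 + 219/(-20) = 781/295 + 219*(-1/20) = 781/295 - 219/20 = -9797/1180 ≈ -8.3025)
y(B, A) = 9 + B*(-5 - A) (y(B, A) = 4 + ((-5 - A)*B + 5) = 4 + (B*(-5 - A) + 5) = 4 + (5 + B*(-5 - A)) = 9 + B*(-5 - A))
m*y(3, 6) = -9797*(9 - 5*3 - 1*6*3)/1180 = -9797*(9 - 15 - 18)/1180 = -9797/1180*(-24) = 58782/295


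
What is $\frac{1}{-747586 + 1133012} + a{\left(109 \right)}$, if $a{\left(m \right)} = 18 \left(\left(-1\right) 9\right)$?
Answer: $- \frac{62439011}{385426} \approx -162.0$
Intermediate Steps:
$a{\left(m \right)} = -162$ ($a{\left(m \right)} = 18 \left(-9\right) = -162$)
$\frac{1}{-747586 + 1133012} + a{\left(109 \right)} = \frac{1}{-747586 + 1133012} - 162 = \frac{1}{385426} - 162 = - \frac{62439011}{385426}$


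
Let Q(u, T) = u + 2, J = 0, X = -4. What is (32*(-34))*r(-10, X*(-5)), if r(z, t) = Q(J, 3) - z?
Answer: -13056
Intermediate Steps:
Q(u, T) = 2 + u
r(z, t) = 2 - z (r(z, t) = (2 + 0) - z = 2 - z)
(32*(-34))*r(-10, X*(-5)) = (32*(-34))*(2 - 1*(-10)) = -1088*(2 + 10) = -1088*12 = -13056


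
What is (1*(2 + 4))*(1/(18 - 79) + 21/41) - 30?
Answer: -67590/2501 ≈ -27.025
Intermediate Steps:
(1*(2 + 4))*(1/(18 - 79) + 21/41) - 30 = (1*6)*(1/(-61) + 21*(1/41)) - 30 = 6*(-1/61 + 21/41) - 30 = 6*(1240/2501) - 30 = 7440/2501 - 30 = -67590/2501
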